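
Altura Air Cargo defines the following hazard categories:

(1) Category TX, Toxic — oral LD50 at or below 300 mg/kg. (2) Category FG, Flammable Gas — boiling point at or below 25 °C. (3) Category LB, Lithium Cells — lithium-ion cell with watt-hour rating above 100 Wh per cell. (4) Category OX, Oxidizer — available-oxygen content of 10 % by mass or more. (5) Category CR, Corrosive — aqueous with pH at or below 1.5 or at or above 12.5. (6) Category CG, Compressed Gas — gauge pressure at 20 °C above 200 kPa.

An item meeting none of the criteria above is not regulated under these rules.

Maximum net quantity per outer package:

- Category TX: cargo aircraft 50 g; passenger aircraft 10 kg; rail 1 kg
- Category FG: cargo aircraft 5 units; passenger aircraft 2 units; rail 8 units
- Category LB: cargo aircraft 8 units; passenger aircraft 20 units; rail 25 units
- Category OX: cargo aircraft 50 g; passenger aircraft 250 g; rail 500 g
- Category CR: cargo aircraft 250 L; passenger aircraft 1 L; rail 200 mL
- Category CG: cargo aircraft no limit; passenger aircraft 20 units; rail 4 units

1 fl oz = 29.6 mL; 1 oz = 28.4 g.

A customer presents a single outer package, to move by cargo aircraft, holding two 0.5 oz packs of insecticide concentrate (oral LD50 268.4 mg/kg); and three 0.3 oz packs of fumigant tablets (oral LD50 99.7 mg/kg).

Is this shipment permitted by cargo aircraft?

No

With oral LD50 268.4 mg/kg (≤ 300 mg/kg), the insecticide concentrate falls in Category TX.
Fumigant tablets: oral LD50 99.7 mg/kg ≤ 300 mg/kg → Category TX (Toxic).
Category TX net quantity: (two 0.5 oz packs = 28.4 g) + (three 0.3 oz packs = 25.56 g) = 53.96 g.
53.96 g exceeds the cargo aircraft limit of 50 g for Category TX.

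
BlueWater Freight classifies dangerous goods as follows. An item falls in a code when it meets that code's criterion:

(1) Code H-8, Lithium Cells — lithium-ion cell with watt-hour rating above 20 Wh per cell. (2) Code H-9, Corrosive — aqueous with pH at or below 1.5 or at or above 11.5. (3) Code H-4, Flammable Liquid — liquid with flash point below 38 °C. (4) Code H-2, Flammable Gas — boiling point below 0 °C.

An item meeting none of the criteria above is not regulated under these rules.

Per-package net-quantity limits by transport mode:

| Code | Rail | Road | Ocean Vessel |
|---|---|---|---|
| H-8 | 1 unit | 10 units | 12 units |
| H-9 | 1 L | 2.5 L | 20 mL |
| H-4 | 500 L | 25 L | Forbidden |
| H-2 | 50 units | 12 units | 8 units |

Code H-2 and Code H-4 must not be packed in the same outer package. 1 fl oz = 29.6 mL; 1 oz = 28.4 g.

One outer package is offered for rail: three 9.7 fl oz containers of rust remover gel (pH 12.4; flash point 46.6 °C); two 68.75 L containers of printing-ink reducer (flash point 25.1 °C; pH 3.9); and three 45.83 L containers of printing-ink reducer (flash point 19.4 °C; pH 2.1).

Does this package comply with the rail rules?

Yes

pH 12.4 meets the Code H-9 criterion (Corrosive), so the rust remover gel is Code H-9.
The printing-ink reducer has flash point 25.1 °C, which is < 38 °C, so it is Code H-4 (Flammable Liquid).
Printing-ink reducer: flash point 19.4 °C < 38 °C → Code H-4 (Flammable Liquid).
Total Code H-4: (two 68.75 L containers = 137.5 L) + (three 45.83 L containers = 137.49 L) = 274.99 L.
274.99 L is within the rail limit of 500 L for Code H-4.
Code H-9 quantity: three 9.7 fl oz containers = 861.36 mL.
That is within the Code H-9 rail limit of 1 L.
The segregation rule (Code H-2 with Code H-4) does not apply to Code H-4 with Code H-9.
Every hazard code is within its rail limit and no segregation rule is violated.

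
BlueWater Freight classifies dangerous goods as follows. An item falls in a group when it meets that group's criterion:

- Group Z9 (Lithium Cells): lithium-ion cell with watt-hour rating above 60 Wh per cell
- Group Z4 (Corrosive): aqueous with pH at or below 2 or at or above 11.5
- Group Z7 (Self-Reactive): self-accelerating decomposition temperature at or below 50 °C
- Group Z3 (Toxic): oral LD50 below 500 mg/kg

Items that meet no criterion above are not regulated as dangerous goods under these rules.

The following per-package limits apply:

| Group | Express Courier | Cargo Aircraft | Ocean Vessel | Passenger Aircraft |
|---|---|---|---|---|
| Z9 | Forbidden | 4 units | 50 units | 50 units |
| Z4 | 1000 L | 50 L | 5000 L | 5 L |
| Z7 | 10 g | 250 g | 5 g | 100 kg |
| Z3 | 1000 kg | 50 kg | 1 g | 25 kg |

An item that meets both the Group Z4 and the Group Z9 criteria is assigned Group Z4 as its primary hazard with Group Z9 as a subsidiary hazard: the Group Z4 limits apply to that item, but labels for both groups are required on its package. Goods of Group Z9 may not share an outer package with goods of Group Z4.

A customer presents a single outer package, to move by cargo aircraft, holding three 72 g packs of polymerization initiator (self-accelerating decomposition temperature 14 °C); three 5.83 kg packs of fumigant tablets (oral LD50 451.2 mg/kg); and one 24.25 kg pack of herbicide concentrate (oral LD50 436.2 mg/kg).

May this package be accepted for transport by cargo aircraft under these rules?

Yes

The polymerization initiator has self-accelerating decomposition temperature 14 °C, which is ≤ 50 °C, so it is Group Z7 (Self-Reactive).
The fumigant tablets have oral LD50 451.2 mg/kg, which is < 500 mg/kg, so they are Group Z3 (Toxic).
With oral LD50 436.2 mg/kg (< 500 mg/kg), the herbicide concentrate falls in Group Z3.
Total Group Z3: (three 5.83 kg packs = 17.49 kg) + 24.25 kg = 41.74 kg.
41.74 kg ≤ 50 kg (cargo aircraft limit, Group Z3) — within limit.
Group Z7 quantity: three 72 g packs = 216 g.
216 g is within the cargo aircraft limit of 250 g for Group Z7.
The segregation rule (Group Z9 with Group Z4) does not apply to Group Z3 with Group Z7.
Every hazard group is within its cargo aircraft limit and no segregation rule is violated.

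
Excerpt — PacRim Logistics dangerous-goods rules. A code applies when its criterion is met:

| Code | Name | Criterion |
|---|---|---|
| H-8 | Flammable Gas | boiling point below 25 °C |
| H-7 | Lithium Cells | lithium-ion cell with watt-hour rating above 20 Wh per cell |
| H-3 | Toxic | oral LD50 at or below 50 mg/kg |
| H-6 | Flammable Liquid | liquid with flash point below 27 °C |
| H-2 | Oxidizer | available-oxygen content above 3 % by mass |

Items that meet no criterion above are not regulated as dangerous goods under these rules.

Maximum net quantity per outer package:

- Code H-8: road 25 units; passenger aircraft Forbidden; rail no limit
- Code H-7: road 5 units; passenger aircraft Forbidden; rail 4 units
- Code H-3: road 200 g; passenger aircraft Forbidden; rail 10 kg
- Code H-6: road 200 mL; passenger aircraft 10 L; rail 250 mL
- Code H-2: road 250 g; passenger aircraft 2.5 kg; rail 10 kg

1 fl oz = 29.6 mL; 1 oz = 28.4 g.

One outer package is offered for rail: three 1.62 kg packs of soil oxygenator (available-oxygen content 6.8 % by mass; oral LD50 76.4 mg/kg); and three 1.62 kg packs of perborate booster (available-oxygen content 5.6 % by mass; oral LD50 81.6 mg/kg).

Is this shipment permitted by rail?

Soil oxygenator: available-oxygen content 6.8 % by mass > 3 % by mass → Code H-2 (Oxidizer).
Available-oxygen content 5.6 % by mass meets the Code H-2 criterion (Oxidizer), so the perborate booster is Code H-2.
Total Code H-2: (three 1.62 kg packs = 4.86 kg) + (three 1.62 kg packs = 4.86 kg) = 9.72 kg.
9.72 kg ≤ 10 kg (rail limit, Code H-2) — within limit.

Yes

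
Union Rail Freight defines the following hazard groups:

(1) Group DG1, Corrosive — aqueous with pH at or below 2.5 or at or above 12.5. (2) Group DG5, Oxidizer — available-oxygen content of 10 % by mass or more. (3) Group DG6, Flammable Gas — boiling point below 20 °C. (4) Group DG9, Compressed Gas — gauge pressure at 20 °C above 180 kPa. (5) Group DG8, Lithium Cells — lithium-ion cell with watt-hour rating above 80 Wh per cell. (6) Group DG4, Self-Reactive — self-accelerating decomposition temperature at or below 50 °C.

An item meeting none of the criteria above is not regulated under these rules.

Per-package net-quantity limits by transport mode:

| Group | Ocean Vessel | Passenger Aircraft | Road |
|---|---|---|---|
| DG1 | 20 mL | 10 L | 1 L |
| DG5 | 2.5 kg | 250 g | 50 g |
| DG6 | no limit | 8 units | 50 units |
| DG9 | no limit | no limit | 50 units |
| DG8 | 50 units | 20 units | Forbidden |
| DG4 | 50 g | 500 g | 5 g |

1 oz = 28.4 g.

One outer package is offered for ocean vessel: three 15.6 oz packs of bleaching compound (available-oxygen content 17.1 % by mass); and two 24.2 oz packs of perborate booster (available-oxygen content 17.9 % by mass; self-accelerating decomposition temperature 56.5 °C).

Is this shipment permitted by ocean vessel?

Bleaching compound: available-oxygen content 17.1 % by mass ≥ 10 % by mass → Group DG5 (Oxidizer).
Available-oxygen content 17.9 % by mass meets the Group DG5 criterion (Oxidizer), so the perborate booster is Group DG5.
Total Group DG5: (three 15.6 oz packs = 1329.12 g) + (two 24.2 oz packs = 1374.56 g) = 2703.68 g.
2703.68 g exceeds the ocean vessel limit of 2.5 kg for Group DG5.

No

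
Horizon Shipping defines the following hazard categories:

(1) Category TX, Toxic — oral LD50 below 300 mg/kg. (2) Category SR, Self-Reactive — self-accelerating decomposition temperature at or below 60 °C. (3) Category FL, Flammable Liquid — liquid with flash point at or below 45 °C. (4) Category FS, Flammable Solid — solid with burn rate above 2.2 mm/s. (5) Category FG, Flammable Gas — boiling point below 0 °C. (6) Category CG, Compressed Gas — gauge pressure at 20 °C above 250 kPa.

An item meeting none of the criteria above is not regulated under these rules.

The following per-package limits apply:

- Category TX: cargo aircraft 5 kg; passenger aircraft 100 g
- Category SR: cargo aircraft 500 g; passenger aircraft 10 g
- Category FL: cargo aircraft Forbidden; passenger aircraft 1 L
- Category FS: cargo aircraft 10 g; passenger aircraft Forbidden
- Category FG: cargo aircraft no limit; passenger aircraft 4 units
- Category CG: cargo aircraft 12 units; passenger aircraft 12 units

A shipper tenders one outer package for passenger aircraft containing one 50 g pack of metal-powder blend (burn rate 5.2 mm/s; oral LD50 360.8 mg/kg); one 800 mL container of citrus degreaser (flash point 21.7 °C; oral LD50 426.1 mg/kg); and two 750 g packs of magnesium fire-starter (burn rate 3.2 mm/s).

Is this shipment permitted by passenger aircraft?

With burn rate 5.2 mm/s (> 2.2 mm/s), the metal-powder blend falls in Category FS.
With flash point 21.7 °C (≤ 45 °C), the citrus degreaser falls in Category FL.
Burn rate 3.2 mm/s meets the Category FS criterion (Flammable Solid), so the magnesium fire-starter is Category FS.
Total Category FS: 50 g + (two 750 g packs = 1.5 kg) = 1.55 kg.
Category FS is Forbidden by passenger aircraft.
Category FL quantity: 800 mL.
That is within the Category FL passenger aircraft limit of 1 L.

No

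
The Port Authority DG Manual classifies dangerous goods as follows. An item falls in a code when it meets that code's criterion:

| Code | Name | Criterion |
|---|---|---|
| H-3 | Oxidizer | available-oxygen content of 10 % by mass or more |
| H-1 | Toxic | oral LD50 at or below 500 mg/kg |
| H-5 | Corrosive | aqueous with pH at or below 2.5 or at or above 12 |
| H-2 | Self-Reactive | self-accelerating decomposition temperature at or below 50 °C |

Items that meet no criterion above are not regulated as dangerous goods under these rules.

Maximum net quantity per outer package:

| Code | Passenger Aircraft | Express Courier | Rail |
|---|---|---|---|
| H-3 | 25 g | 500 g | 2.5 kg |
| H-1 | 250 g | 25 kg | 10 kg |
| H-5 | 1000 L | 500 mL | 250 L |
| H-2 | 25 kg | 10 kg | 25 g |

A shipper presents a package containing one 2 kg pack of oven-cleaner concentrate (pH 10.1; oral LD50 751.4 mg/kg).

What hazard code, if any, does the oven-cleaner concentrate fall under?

oral LD50 751.4 mg/kg is not below 500 mg/kg, so Code H-1 does not apply.
pH 10.1 is between 2.5 and 12, so Code H-5 does not apply.
No criterion is met, so the item is not regulated.

Not regulated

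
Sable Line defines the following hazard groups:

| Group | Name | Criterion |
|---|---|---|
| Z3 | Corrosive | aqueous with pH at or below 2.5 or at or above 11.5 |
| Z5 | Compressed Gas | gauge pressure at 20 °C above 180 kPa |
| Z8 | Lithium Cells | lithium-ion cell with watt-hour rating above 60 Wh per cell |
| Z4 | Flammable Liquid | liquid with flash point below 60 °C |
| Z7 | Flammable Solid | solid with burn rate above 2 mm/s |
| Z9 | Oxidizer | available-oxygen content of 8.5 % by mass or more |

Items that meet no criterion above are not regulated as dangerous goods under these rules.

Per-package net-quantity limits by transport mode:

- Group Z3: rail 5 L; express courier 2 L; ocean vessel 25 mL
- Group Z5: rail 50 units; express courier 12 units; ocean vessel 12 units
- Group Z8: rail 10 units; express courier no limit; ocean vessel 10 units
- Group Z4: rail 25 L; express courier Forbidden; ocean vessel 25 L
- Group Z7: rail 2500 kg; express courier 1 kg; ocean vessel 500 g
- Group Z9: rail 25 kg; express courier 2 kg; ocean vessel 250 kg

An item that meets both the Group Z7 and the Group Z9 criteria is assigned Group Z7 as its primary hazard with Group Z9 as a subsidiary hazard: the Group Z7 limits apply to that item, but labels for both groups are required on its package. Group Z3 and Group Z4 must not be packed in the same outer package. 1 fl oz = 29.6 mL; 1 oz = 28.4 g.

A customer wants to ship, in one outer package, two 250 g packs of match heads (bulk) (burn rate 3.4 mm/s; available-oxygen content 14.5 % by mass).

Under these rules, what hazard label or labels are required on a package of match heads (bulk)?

With burn rate 3.4 mm/s (> 2 mm/s), the match heads (bulk) fall in Group Z7.
The match heads (bulk) have available-oxygen content 14.5 % by mass, which is ≥ 8.5 % by mass, so they are Group Z9 (Oxidizer).
By the precedence rule Group Z7 is primary and Group Z9 is subsidiary, and that rule requires both labels on the package.

Group Z7 and Z9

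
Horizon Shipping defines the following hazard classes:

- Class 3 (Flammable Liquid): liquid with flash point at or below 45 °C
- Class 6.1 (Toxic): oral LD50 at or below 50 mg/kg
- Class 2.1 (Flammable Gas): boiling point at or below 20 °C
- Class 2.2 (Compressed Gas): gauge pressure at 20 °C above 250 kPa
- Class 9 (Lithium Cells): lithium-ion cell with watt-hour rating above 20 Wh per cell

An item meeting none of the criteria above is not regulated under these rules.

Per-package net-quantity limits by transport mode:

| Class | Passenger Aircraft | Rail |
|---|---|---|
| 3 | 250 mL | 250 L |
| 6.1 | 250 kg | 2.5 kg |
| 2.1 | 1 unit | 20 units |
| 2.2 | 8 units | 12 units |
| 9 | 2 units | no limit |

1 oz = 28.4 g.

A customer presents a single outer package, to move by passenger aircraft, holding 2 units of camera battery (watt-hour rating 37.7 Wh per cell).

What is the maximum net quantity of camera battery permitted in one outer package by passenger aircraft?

Camera battery: watt-hour rating 37.7 Wh per cell > 20 Wh per cell → Class 9 (Lithium Cells).
The passenger aircraft limit for Class 9 is 2 units.

2 units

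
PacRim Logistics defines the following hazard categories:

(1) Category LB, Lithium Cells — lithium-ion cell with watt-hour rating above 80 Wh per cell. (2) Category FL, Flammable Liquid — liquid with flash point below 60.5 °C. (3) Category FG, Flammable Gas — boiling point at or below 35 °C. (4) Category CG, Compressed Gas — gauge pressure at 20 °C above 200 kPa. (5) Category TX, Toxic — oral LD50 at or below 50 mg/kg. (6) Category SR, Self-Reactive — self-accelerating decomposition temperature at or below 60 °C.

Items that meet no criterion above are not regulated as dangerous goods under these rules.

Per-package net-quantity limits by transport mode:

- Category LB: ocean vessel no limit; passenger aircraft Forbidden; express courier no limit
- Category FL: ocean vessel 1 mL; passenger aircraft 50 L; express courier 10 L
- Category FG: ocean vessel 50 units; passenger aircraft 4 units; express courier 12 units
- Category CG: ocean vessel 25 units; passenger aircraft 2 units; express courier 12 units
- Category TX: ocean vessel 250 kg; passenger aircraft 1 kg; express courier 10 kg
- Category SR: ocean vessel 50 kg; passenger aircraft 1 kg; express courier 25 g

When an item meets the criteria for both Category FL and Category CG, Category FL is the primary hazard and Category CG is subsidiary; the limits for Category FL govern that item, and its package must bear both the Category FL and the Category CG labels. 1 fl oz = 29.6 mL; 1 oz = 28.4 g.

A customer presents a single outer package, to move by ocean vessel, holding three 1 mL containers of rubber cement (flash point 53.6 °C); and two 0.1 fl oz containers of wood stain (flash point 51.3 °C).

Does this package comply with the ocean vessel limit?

With flash point 53.6 °C (< 60.5 °C), the rubber cement falls in Category FL.
Flash point 51.3 °C meets the Category FL criterion (Flammable Liquid), so the wood stain is Category FL.
Category FL net quantity: (three 1 mL containers = 3 mL) + (two 0.1 fl oz containers = 5.92 mL) = 8.92 mL.
That exceeds the Category FL ocean vessel limit of 1 mL.

No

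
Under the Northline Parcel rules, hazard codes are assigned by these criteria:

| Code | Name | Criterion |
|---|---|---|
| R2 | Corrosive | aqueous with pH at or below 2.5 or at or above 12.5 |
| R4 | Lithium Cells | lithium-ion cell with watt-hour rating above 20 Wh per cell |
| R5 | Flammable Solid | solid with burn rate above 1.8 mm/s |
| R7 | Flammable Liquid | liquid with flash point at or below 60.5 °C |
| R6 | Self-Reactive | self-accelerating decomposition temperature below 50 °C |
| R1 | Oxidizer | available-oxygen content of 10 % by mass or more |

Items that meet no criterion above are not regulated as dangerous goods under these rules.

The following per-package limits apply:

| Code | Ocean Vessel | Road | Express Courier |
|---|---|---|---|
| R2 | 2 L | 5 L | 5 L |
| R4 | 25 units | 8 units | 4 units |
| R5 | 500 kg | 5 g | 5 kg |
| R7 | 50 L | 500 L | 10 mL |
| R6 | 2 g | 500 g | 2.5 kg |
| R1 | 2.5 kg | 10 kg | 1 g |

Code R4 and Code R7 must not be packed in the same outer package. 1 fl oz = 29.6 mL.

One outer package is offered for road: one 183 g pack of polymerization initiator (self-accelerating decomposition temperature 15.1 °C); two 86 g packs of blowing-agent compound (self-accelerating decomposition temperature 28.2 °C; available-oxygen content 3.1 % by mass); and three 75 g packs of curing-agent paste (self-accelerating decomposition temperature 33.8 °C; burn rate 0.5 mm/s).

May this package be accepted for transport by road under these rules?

The polymerization initiator has self-accelerating decomposition temperature 15.1 °C, which is < 50 °C, so it is Code R6 (Self-Reactive).
The blowing-agent compound has self-accelerating decomposition temperature 28.2 °C, which is < 50 °C, so it is Code R6 (Self-Reactive).
Self-accelerating decomposition temperature 33.8 °C meets the Code R6 criterion (Self-Reactive), so the curing-agent paste is Code R6.
Code R6 net quantity: 183 g + (two 86 g packs = 172 g) + (three 75 g packs = 225 g) = 580 g.
That exceeds the Code R6 road limit of 500 g.

No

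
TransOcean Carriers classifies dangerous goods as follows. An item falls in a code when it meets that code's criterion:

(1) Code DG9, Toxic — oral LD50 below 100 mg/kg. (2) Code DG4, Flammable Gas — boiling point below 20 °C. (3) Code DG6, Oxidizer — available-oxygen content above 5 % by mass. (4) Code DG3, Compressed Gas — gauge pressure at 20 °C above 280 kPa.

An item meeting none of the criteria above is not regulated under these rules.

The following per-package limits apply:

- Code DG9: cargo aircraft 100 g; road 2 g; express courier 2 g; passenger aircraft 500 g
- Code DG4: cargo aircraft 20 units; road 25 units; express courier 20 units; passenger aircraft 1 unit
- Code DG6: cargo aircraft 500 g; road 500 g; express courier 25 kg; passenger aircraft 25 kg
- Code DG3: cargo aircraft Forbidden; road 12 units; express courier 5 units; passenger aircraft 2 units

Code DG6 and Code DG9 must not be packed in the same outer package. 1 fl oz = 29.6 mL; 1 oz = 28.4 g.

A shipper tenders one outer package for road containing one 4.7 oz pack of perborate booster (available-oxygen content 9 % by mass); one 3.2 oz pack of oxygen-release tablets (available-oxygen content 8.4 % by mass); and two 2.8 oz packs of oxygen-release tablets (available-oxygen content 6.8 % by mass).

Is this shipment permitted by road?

Yes

Available-oxygen content 9 % by mass meets the Code DG6 criterion (Oxidizer), so the perborate booster is Code DG6.
With available-oxygen content 8.4 % by mass (> 5 % by mass), the oxygen-release tablets fall in Code DG6.
Available-oxygen content 6.8 % by mass meets the Code DG6 criterion (Oxidizer), so the oxygen-release tablets are Code DG6.
Code DG6 net quantity: (one 4.7 oz pack = 133.48 g) + (one 3.2 oz pack = 90.88 g) + (two 2.8 oz packs = 159.04 g) = 383.4 g.
383.4 g is within the road limit of 500 g for Code DG6.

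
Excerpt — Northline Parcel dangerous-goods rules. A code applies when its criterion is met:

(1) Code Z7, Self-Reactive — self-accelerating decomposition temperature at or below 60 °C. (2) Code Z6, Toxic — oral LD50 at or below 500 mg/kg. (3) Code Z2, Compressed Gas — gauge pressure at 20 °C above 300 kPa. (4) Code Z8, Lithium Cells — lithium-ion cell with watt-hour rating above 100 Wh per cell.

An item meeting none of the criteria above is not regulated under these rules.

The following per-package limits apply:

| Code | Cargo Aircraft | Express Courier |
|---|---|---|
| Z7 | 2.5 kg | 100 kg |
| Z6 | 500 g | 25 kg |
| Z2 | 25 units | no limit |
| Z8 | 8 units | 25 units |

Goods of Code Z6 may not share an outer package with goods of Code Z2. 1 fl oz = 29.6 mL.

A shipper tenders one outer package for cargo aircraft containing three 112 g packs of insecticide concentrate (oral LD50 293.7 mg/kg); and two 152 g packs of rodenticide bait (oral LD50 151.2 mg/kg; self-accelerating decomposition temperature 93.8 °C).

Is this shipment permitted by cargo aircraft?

No

With oral LD50 293.7 mg/kg (≤ 500 mg/kg), the insecticide concentrate falls in Code Z6.
With oral LD50 151.2 mg/kg (≤ 500 mg/kg), the rodenticide bait falls in Code Z6.
Code Z6 net quantity: (three 112 g packs = 336 g) + (two 152 g packs = 304 g) = 640 g.
640 g > 500 g (cargo aircraft limit, Code Z6) — over the limit.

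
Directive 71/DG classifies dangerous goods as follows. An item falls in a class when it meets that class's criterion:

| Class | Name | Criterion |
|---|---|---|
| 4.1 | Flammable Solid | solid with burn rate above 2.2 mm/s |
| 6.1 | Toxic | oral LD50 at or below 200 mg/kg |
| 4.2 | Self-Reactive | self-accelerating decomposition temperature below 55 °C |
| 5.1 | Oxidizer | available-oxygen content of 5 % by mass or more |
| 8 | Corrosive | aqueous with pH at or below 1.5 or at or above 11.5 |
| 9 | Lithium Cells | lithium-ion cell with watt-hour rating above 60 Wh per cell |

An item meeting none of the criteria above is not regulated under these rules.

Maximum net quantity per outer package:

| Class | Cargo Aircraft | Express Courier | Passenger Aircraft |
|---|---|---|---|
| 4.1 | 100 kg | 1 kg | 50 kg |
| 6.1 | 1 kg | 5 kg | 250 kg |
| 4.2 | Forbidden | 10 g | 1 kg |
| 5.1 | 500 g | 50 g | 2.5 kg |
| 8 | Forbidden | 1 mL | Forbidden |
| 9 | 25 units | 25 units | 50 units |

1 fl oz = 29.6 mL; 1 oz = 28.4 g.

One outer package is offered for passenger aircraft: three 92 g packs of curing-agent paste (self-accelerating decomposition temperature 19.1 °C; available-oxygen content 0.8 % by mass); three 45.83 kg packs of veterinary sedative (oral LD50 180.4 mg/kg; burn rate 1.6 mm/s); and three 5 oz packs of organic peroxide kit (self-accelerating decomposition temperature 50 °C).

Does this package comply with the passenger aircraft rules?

The curing-agent paste has self-accelerating decomposition temperature 19.1 °C, which is < 55 °C, so it is Class 4.2 (Self-Reactive).
Oral LD50 180.4 mg/kg meets the Class 6.1 criterion (Toxic), so the veterinary sedative is Class 6.1.
The organic peroxide kit has self-accelerating decomposition temperature 50 °C, which is < 55 °C, so it is Class 4.2 (Self-Reactive).
Total Class 4.2: (three 92 g packs = 276 g) + (three 5 oz packs = 426 g) = 702 g.
702 g is within the passenger aircraft limit of 1 kg for Class 4.2.
Class 6.1 quantity: three 45.83 kg packs = 137.49 kg.
137.49 kg ≤ 250 kg (passenger aircraft limit, Class 6.1) — within limit.
Every hazard class is within its passenger aircraft limit and no segregation rule is violated.

Yes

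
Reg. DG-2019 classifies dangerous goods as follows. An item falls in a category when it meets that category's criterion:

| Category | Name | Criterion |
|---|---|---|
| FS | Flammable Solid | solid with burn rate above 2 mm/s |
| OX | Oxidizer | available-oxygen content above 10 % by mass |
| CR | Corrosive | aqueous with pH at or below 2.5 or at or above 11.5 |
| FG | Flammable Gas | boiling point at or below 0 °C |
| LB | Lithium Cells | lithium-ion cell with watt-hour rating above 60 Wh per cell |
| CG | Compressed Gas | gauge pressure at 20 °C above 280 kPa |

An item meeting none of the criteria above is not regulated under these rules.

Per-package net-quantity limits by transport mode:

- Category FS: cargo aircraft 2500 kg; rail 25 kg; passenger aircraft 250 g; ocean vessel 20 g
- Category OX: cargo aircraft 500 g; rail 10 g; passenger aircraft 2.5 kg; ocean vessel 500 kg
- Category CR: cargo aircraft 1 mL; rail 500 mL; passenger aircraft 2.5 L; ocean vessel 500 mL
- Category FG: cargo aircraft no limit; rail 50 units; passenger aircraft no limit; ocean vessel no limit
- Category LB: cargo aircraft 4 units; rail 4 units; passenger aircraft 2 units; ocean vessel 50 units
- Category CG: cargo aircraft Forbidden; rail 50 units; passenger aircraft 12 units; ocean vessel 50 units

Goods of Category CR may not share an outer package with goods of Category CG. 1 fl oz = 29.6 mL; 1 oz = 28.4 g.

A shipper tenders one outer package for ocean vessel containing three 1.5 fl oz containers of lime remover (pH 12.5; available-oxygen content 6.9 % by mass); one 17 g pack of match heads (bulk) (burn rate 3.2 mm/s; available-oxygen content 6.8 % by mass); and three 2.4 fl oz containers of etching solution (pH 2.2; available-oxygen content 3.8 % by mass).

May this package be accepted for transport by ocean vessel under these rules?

Yes

The lime remover has pH 12.5, which is ≥ 11.5, so it is Category CR (Corrosive).
Burn rate 3.2 mm/s meets the Category FS criterion (Flammable Solid), so the match heads (bulk) are Category FS.
With pH 2.2 (≤ 2.5), the etching solution falls in Category CR.
Total Category CR: (three 1.5 fl oz containers = 133.2 mL) + (three 2.4 fl oz containers = 213.12 mL) = 346.32 mL.
346.32 mL ≤ 500 mL (ocean vessel limit, Category CR) — within limit.
Category FS quantity: 17 g.
17 g ≤ 20 g (ocean vessel limit, Category FS) — within limit.
The segregation rule (Category CR with Category CG) does not apply to Category CR with Category FS.
Every hazard category is within its ocean vessel limit and no segregation rule is violated.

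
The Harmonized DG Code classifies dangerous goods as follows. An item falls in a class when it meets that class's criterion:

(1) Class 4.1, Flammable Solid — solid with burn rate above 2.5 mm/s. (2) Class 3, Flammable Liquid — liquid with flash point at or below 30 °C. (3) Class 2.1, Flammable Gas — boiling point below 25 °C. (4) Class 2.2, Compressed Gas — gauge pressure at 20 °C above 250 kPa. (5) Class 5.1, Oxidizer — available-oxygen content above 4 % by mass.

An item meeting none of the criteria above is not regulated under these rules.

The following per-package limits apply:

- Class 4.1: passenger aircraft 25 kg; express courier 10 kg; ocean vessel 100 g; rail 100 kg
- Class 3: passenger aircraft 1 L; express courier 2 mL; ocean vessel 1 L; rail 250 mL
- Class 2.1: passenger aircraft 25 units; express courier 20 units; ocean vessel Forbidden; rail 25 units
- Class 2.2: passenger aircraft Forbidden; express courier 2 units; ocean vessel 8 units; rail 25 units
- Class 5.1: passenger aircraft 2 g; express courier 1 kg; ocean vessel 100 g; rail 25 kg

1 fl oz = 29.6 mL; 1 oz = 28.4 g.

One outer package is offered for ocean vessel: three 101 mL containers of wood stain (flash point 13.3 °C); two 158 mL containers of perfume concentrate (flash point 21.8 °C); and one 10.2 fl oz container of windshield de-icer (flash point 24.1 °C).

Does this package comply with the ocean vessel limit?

Yes

The wood stain has flash point 13.3 °C, which is ≤ 30 °C, so it is Class 3 (Flammable Liquid).
Flash point 21.8 °C meets the Class 3 criterion (Flammable Liquid), so the perfume concentrate is Class 3.
With flash point 24.1 °C (≤ 30 °C), the windshield de-icer falls in Class 3.
Class 3 net quantity: (three 101 mL containers = 303 mL) + (two 158 mL containers = 316 mL) + (one 10.2 fl oz container = 301.92 mL) = 920.92 mL.
920.92 mL is within the ocean vessel limit of 1 L for Class 3.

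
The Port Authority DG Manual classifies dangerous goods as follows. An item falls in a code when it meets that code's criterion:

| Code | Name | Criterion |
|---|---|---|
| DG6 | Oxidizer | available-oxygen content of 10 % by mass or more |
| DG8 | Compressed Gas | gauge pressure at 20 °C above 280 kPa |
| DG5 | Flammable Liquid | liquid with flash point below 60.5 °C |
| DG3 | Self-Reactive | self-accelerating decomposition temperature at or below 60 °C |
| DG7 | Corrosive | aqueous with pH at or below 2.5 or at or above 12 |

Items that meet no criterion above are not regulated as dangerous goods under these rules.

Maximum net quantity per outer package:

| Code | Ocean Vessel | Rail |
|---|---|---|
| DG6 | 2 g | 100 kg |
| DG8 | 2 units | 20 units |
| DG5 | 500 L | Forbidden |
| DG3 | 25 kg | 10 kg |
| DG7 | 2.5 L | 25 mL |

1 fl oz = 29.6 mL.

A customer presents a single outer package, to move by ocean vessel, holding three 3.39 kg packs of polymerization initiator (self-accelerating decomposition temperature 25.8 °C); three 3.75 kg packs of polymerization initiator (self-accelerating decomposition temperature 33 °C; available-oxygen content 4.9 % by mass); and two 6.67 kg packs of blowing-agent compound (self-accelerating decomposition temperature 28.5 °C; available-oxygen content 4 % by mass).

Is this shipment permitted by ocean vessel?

Self-accelerating decomposition temperature 25.8 °C meets the Code DG3 criterion (Self-Reactive), so the polymerization initiator is Code DG3.
Self-accelerating decomposition temperature 33 °C meets the Code DG3 criterion (Self-Reactive), so the polymerization initiator is Code DG3.
With self-accelerating decomposition temperature 28.5 °C (≤ 60 °C), the blowing-agent compound falls in Code DG3.
Code DG3 net quantity: (three 3.39 kg packs = 10.17 kg) + (three 3.75 kg packs = 11.25 kg) + (two 6.67 kg packs = 13.34 kg) = 34.76 kg.
34.76 kg > 25 kg (ocean vessel limit, Code DG3) — over the limit.

No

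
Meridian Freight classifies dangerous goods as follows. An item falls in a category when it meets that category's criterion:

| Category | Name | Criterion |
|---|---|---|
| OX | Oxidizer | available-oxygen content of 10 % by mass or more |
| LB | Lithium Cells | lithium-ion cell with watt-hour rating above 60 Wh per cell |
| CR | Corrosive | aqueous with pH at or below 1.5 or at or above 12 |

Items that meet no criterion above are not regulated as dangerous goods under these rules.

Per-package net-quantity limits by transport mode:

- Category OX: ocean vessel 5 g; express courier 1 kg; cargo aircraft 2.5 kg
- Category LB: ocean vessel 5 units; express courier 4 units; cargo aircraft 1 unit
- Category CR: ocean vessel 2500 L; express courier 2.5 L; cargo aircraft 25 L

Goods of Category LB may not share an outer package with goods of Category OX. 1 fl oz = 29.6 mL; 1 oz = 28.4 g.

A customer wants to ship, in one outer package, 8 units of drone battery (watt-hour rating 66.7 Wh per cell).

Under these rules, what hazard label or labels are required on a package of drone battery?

The drone battery has watt-hour rating 66.7 Wh per cell, which is > 60 Wh per cell, so it is Category LB (Lithium Cells).
Only the Category LB label is required.

Category LB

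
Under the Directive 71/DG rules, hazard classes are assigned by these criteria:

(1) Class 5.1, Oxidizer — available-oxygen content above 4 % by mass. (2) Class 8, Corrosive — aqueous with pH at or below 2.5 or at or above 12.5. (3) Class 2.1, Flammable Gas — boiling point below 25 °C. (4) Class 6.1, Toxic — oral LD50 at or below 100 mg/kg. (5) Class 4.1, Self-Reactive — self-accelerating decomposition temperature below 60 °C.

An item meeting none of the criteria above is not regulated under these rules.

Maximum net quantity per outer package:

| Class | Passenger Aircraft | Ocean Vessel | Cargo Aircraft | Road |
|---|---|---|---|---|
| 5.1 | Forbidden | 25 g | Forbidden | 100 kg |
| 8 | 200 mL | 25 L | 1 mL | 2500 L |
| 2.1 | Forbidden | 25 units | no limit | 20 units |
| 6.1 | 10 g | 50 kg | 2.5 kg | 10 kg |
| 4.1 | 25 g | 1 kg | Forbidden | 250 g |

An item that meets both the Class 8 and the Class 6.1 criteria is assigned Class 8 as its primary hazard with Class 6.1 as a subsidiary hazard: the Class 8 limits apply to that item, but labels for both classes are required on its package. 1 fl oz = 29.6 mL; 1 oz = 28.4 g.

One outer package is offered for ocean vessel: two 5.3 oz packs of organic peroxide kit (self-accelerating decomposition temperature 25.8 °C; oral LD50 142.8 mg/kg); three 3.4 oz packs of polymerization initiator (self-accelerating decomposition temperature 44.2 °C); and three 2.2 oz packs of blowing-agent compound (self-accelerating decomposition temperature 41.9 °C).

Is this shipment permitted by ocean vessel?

Yes

The organic peroxide kit has self-accelerating decomposition temperature 25.8 °C, which is < 60 °C, so it is Class 4.1 (Self-Reactive).
Polymerization initiator: self-accelerating decomposition temperature 44.2 °C < 60 °C → Class 4.1 (Self-Reactive).
Self-accelerating decomposition temperature 41.9 °C meets the Class 4.1 criterion (Self-Reactive), so the blowing-agent compound is Class 4.1.
Class 4.1 net quantity: (two 5.3 oz packs = 301.04 g) + (three 3.4 oz packs = 289.68 g) + (three 2.2 oz packs = 187.44 g) = 778.16 g.
778.16 g ≤ 1 kg (ocean vessel limit, Class 4.1) — within limit.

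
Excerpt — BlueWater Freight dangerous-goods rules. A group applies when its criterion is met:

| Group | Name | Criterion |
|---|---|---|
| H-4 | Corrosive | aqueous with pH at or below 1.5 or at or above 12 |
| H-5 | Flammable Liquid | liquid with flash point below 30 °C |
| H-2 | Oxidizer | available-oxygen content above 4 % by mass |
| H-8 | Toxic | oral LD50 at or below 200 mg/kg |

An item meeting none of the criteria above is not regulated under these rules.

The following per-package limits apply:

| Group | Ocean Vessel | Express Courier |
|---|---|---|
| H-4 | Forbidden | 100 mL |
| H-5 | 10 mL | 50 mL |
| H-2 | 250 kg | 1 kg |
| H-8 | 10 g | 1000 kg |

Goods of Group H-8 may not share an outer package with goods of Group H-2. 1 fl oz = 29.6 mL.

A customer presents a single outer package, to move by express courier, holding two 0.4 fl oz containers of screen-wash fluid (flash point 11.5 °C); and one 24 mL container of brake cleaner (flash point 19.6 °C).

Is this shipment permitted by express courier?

Yes

The screen-wash fluid has flash point 11.5 °C, which is < 30 °C, so it is Group H-5 (Flammable Liquid).
Flash point 19.6 °C meets the Group H-5 criterion (Flammable Liquid), so the brake cleaner is Group H-5.
Group H-5 net quantity: (two 0.4 fl oz containers = 23.68 mL) + 24 mL = 47.68 mL.
47.68 mL ≤ 50 mL (express courier limit, Group H-5) — within limit.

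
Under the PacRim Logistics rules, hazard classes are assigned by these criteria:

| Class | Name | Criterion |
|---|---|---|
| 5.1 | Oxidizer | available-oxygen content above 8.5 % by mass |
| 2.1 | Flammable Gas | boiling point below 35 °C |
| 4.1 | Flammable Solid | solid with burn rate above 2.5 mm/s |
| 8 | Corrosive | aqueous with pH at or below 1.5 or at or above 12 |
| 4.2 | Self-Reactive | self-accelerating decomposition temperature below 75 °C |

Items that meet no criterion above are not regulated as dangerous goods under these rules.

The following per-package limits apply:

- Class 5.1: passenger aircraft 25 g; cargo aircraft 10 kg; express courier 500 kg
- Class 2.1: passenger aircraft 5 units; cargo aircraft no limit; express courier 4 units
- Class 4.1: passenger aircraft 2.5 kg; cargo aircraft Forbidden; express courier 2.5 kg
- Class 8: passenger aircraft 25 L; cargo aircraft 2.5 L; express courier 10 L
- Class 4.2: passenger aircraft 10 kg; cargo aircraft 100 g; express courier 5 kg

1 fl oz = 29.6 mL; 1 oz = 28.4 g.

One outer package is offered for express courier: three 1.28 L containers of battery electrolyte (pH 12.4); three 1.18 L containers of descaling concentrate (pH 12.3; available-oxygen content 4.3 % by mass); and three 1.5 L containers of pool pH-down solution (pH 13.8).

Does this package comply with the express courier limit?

No

Battery electrolyte: pH 12.4 ≥ 12 → Class 8 (Corrosive).
With pH 12.3 (≥ 12), the descaling concentrate falls in Class 8.
With pH 13.8 (≥ 12), the pool pH-down solution falls in Class 8.
Class 8 net quantity: (three 1.28 L containers = 3.84 L) + (three 1.18 L containers = 3.54 L) + (three 1.5 L containers = 4.5 L) = 11.88 L.
11.88 L > 10 L (express courier limit, Class 8) — over the limit.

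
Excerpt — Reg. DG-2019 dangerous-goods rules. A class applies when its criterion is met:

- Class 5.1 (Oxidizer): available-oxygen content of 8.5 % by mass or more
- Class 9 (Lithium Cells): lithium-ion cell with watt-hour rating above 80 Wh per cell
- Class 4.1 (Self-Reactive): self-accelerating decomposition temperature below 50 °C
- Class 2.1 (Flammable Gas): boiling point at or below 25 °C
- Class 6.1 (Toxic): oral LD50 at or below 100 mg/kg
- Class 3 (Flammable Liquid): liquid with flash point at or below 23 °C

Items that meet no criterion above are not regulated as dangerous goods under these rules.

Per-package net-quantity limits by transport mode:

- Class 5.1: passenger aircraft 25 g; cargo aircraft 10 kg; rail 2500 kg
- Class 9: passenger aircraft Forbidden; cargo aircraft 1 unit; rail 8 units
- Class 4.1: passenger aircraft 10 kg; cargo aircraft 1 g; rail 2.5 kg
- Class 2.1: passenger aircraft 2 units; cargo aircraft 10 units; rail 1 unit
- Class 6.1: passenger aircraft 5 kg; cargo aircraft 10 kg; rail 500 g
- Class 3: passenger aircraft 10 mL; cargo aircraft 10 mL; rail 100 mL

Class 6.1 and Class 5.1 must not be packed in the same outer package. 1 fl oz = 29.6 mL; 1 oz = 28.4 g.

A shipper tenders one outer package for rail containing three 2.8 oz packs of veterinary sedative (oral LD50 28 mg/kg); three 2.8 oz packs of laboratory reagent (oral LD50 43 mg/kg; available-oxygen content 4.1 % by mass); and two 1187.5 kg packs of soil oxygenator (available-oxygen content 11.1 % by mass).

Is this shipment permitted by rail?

Veterinary sedative: oral LD50 28 mg/kg ≤ 100 mg/kg → Class 6.1 (Toxic).
Oral LD50 43 mg/kg meets the Class 6.1 criterion (Toxic), so the laboratory reagent is Class 6.1.
Available-oxygen content 11.1 % by mass meets the Class 5.1 criterion (Oxidizer), so the soil oxygenator is Class 5.1.
Total Class 6.1: (three 2.8 oz packs = 238.56 g) + (three 2.8 oz packs = 238.56 g) = 477.12 g.
That is within the Class 6.1 rail limit of 500 g.
Class 5.1 quantity: two 1187.5 kg packs = 2375 kg.
2375 kg ≤ 2500 kg (rail limit, Class 5.1) — within limit.
Class 6.1 and Class 5.1 may not share an outer package.

No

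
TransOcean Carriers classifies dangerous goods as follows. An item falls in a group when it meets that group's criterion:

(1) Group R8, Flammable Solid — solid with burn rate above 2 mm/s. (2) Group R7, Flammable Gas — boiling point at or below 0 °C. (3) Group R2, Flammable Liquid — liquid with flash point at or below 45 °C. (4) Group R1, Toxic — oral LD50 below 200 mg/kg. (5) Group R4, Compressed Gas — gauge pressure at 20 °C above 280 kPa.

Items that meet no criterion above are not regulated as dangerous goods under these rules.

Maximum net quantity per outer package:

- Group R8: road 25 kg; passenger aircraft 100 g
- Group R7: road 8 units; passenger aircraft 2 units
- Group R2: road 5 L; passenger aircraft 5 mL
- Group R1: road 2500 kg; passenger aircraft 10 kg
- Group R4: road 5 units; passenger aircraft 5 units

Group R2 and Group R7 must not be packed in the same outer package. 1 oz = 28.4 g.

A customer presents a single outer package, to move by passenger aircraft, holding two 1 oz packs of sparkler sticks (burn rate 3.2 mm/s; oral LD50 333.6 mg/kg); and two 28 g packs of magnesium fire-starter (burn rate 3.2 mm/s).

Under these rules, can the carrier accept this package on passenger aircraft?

No

Burn rate 3.2 mm/s meets the Group R8 criterion (Flammable Solid), so the sparkler sticks are Group R8.
Burn rate 3.2 mm/s meets the Group R8 criterion (Flammable Solid), so the magnesium fire-starter is Group R8.
Total Group R8: (two 1 oz packs = 56.8 g) + (two 28 g packs = 56 g) = 112.8 g.
That exceeds the Group R8 passenger aircraft limit of 100 g.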